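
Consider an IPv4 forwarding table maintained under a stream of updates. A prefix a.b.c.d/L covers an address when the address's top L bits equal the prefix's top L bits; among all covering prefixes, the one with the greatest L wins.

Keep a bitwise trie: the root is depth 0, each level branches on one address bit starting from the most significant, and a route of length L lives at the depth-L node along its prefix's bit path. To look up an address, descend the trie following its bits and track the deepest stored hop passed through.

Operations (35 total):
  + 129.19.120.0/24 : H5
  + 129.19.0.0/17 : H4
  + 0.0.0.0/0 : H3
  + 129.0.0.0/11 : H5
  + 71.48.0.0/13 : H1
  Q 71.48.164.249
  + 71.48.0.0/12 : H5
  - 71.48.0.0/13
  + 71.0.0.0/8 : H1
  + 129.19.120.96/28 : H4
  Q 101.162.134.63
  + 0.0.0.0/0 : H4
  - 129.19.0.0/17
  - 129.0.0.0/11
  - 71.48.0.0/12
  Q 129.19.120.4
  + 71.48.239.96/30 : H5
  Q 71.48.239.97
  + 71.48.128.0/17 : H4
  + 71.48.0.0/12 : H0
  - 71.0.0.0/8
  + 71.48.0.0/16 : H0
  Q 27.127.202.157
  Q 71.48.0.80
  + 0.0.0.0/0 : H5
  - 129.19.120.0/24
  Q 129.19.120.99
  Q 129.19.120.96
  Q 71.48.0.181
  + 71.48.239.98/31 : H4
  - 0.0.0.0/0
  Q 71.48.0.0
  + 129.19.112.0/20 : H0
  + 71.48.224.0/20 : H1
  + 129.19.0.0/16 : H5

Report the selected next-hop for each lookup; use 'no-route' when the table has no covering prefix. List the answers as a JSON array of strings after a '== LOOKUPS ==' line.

Trace:
  add 129.19.120.0/24 -> H5 at depth 24
  add 129.19.0.0/17 -> H4 at depth 17
  add 0.0.0.0/0 -> H3 at depth 0
  add 129.0.0.0/11 -> H5 at depth 11
  add 71.48.0.0/13 -> H1 at depth 13
  lookup 71.48.164.249: bits 0100011100110 walk d0:H3→d1:-→d2:-→d3:-→d4:-→d5:-→d6:-→d7:-→d8:-→d9:-→d10:-→d11:-→d12:-→d13:H1 -> H1
  add 71.48.0.0/12 -> H5 at depth 12
  - 71.48.0.0/13 clear@13
  add 71.0.0.0/8 -> H1 at depth 8
  add 129.19.120.96/28 -> H4 at depth 28
  lookup 101.162.134.63: bits 01 walk d0:H3→d1:-→d2:- -> H3
  add 0.0.0.0/0 -> H4 at depth 0
  - 129.19.0.0/17 clear@17
  - 129.0.0.0/11 clear@11
  - 71.48.0.0/12 clear@12
  lookup 129.19.120.4: bits 1000000100010011011110000 walk d0:H4→d1:-→d2:-→d3:-→d4:-→d5:-→d6:-→d7:-→d8:-→d9:-→d10:-→d11:-→d12:-→d13:-→d14:-→d15:-→d16:-→d17:-→d18:-→d19:-→d20:-→d21:-→d22:-→d23:-→d24:H5→d25:- -> H5
  add 71.48.239.96/30 -> H5 at depth 30
  lookup 71.48.239.97: bits 010001110011000011101111011000 walk d0:H4→d1:-→d2:-→d3:-→d4:-→d5:-→d6:-→d7:-→d8:H1→d9:-→d10:-→d11:-→d12:-→d13:-→d14:-→d15:-→d16:-→d17:-→d18:-→d19:-→d20:-→d21:-→d22:-→d23:-→d24:-→d25:-→d26:-→d27:-→d28:-→d29:-→d30:H5 -> H5
  add 71.48.128.0/17 -> H4 at depth 17
  add 71.48.0.0/12 -> H0 at depth 12
  - 71.0.0.0/8 clear@8
  add 71.48.0.0/16 -> H0 at depth 16
  lookup 27.127.202.157: bits 0 walk d0:H4→d1:- -> H4
  lookup 71.48.0.80: bits 0100011100110000 walk d0:H4→d1:-→d2:-→d3:-→d4:-→d5:-→d6:-→d7:-→d8:-→d9:-→d10:-→d11:-→d12:H0→d13:-→d14:-→d15:-→d16:H0 -> H0
  add 0.0.0.0/0 -> H5 at depth 0
  - 129.19.120.0/24 clear@24
  lookup 129.19.120.99: bits 1000000100010011011110000110 walk d0:H5→d1:-→d2:-→d3:-→d4:-→d5:-→d6:-→d7:-→d8:-→d9:-→d10:-→d11:-→d12:-→d13:-→d14:-→d15:-→d16:-→d17:-→d18:-→d19:-→d20:-→d21:-→d22:-→d23:-→d24:-→d25:-→d26:-→d27:-→d28:H4 -> H4
  lookup 129.19.120.96: bits 1000000100010011011110000110 walk d0:H5→d1:-→d2:-→d3:-→d4:-→d5:-→d6:-→d7:-→d8:-→d9:-→d10:-→d11:-→d12:-→d13:-→d14:-→d15:-→d16:-→d17:-→d18:-→d19:-→d20:-→d21:-→d22:-→d23:-→d24:-→d25:-→d26:-→d27:-→d28:H4 -> H4
  lookup 71.48.0.181: bits 0100011100110000 walk d0:H5→d1:-→d2:-→d3:-→d4:-→d5:-→d6:-→d7:-→d8:-→d9:-→d10:-→d11:-→d12:H0→d13:-→d14:-→d15:-→d16:H0 -> H0
  add 71.48.239.98/31 -> H4 at depth 31
  - 0.0.0.0/0 clear@0
  lookup 71.48.0.0: bits 0100011100110000 walk d0:-→d1:-→d2:-→d3:-→d4:-→d5:-→d6:-→d7:-→d8:-→d9:-→d10:-→d11:-→d12:H0→d13:-→d14:-→d15:-→d16:H0 -> H0
  add 129.19.112.0/20 -> H0 at depth 20
  add 71.48.224.0/20 -> H1 at depth 20
  add 129.19.0.0/16 -> H5 at depth 16

== LOOKUPS ==
["H1","H3","H5","H5","H4","H0","H4","H4","H0","H0"]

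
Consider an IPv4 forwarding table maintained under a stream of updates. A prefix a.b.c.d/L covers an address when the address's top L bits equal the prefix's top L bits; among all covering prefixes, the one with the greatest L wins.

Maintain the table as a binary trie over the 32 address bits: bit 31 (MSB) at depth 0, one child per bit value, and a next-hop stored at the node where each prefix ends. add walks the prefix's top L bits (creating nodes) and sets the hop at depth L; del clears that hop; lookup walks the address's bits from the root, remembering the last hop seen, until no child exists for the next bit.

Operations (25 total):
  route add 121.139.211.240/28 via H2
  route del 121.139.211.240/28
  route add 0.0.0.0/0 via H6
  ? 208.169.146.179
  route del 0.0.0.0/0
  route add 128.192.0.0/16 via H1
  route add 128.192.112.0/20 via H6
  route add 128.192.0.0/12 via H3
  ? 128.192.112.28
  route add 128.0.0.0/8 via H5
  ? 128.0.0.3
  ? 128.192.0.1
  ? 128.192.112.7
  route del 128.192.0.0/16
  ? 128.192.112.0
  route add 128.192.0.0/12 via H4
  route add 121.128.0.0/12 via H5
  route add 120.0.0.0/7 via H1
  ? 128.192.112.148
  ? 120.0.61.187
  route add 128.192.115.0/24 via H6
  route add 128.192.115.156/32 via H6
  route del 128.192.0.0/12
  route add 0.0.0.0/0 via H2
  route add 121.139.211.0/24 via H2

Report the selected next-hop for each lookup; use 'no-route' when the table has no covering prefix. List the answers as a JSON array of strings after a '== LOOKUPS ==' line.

Apply in order:
  + 121.139.211.240/28 (H2) depth=28
  - 121.139.211.240/28 clear@28
  + 0.0.0.0/0 (H6) depth=0
  lookup 208.169.146.179: bits ε walk d0:H6 -> H6
  - 0.0.0.0/0 clear@0
  + 128.192.0.0/16 (H1) depth=16
  + 128.192.112.0/20 (H6) depth=20
  + 128.192.0.0/12 (H3) depth=12
  lookup 128.192.112.28: bits 10000000110000000111 walk d0:-→d1:-→d2:-→d3:-→d4:-→d5:-→d6:-→d7:-→d8:-→d9:-→d10:-→d11:-→d12:H3→d13:-→d14:-→d15:-→d16:H1→d17:-→d18:-→d19:-→d20:H6 -> H6
  + 128.0.0.0/8 (H5) depth=8
  lookup 128.0.0.3: bits 10000000 walk d0:-→d1:-→d2:-→d3:-→d4:-→d5:-→d6:-→d7:-→d8:H5 -> H5
  lookup 128.192.0.1: bits 10000000110000000 walk d0:-→d1:-→d2:-→d3:-→d4:-→d5:-→d6:-→d7:-→d8:H5→d9:-→d10:-→d11:-→d12:H3→d13:-→d14:-→d15:-→d16:H1→d17:- -> H1
  lookup 128.192.112.7: bits 10000000110000000111 walk d0:-→d1:-→d2:-→d3:-→d4:-→d5:-→d6:-→d7:-→d8:H5→d9:-→d10:-→d11:-→d12:H3→d13:-→d14:-→d15:-→d16:H1→d17:-→d18:-→d19:-→d20:H6 -> H6
  - 128.192.0.0/16 clear@16
  lookup 128.192.112.0: bits 10000000110000000111 walk d0:-→d1:-→d2:-→d3:-→d4:-→d5:-→d6:-→d7:-→d8:H5→d9:-→d10:-→d11:-→d12:H3→d13:-→d14:-→d15:-→d16:-→d17:-→d18:-→d19:-→d20:H6 -> H6
  + 128.192.0.0/12 (H4) depth=12
  + 121.128.0.0/12 (H5) depth=12
  + 120.0.0.0/7 (H1) depth=7
  lookup 128.192.112.148: bits 10000000110000000111 walk d0:-→d1:-→d2:-→d3:-→d4:-→d5:-→d6:-→d7:-→d8:H5→d9:-→d10:-→d11:-→d12:H4→d13:-→d14:-→d15:-→d16:-→d17:-→d18:-→d19:-→d20:H6 -> H6
  lookup 120.0.61.187: bits 0111100 walk d0:-→d1:-→d2:-→d3:-→d4:-→d5:-→d6:-→d7:H1 -> H1
  + 128.192.115.0/24 (H6) depth=24
  + 128.192.115.156/32 (H6) depth=32
  - 128.192.0.0/12 clear@12
  + 0.0.0.0/0 (H2) depth=0
  + 121.139.211.0/24 (H2) depth=24

== LOOKUPS ==
["H6","H6","H5","H1","H6","H6","H6","H1"]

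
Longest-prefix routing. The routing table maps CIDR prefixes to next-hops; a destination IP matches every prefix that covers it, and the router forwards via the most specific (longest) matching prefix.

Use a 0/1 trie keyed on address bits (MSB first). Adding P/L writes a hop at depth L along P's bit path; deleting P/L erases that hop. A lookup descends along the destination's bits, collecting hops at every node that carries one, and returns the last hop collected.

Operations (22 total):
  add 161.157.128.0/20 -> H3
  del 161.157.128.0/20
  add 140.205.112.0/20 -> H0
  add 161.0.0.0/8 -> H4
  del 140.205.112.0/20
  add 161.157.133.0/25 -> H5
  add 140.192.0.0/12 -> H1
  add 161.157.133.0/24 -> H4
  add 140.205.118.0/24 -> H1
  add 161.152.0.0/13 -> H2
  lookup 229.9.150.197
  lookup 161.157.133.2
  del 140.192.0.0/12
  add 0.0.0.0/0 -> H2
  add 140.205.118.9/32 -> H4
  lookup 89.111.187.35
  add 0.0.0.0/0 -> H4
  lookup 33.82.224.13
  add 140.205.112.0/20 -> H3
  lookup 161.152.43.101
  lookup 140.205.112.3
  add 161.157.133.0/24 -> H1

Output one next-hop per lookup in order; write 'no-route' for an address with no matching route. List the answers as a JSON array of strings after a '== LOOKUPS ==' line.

Apply in order:
  add 161.157.128.0/20 -> H3 at depth 20
  - 161.157.128.0/20 clear@20
  add 140.205.112.0/20 -> H0 at depth 20
  add 161.0.0.0/8 -> H4 at depth 8
  - 140.205.112.0/20 clear@20
  add 161.157.133.0/25 -> H5 at depth 25
  add 140.192.0.0/12 -> H1 at depth 12
  add 161.157.133.0/24 -> H4 at depth 24
  add 140.205.118.0/24 -> H1 at depth 24
  add 161.152.0.0/13 -> H2 at depth 13
  Q 229.9.150.197: descend 1 ; hops seen [∅] ; pick no-route
  Q 161.157.133.2: descend 1010000110011101100001010 ; hops seen [H4,H2,H4,H5] ; pick H5
  - 140.192.0.0/12 clear@12
  add 0.0.0.0/0 -> H2 at depth 0
  add 140.205.118.9/32 -> H4 at depth 32
  Q 89.111.187.35: descend ε ; hops seen [H2] ; pick H2
  add 0.0.0.0/0 -> H4 at depth 0
  Q 33.82.224.13: descend ε ; hops seen [H4] ; pick H4
  add 140.205.112.0/20 -> H3 at depth 20
  Q 161.152.43.101: descend 1010000110011 ; hops seen [H4,H4,H2] ; pick H2
  Q 140.205.112.3: descend 100011001100110101110 ; hops seen [H4,H3] ; pick H3
  add 161.157.133.0/24 -> H1 at depth 24

== LOOKUPS ==
["no-route","H5","H2","H4","H2","H3"]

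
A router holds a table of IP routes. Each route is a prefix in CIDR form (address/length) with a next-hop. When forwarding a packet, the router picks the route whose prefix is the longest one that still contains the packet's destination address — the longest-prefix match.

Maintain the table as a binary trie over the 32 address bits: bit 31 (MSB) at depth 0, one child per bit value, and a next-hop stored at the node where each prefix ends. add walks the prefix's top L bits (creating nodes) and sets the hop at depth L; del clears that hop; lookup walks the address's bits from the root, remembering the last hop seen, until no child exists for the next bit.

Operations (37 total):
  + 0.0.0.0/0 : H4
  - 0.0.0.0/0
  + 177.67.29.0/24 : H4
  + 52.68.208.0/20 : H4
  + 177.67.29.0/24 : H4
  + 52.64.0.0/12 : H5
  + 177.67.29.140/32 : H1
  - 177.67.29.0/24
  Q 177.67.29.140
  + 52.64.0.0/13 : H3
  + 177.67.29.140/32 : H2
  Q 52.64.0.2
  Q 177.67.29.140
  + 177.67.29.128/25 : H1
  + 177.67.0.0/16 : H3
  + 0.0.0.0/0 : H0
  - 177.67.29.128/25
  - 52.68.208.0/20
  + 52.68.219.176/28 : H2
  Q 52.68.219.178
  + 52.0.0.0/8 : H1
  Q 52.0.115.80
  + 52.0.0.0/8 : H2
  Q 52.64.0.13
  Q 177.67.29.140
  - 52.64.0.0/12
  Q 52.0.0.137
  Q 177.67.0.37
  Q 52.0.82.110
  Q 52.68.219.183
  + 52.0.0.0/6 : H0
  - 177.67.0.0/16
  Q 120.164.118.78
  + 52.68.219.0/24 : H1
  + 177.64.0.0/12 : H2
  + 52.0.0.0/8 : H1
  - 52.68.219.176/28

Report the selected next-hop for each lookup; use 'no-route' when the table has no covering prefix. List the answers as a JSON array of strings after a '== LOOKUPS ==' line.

Process each operation:
  add 0.0.0.0/0 -> H4 at depth 0
  - 0.0.0.0/0 clear@0
  add 177.67.29.0/24 -> H4 at depth 24
  add 52.68.208.0/20 -> H4 at depth 20
  add 177.67.29.0/24 -> H4 at depth 24
  add 52.64.0.0/12 -> H5 at depth 12
  add 177.67.29.140/32 -> H1 at depth 32
  - 177.67.29.0/24 clear@24
  Q 177.67.29.140: descend 10110001010000110001110110001100 ; hops seen [H1] ; pick H1
  add 52.64.0.0/13 -> H3 at depth 13
  add 177.67.29.140/32 -> H2 at depth 32
  Q 52.64.0.2: descend 0011010001000 ; hops seen [H5,H3] ; pick H3
  Q 177.67.29.140: descend 10110001010000110001110110001100 ; hops seen [H2] ; pick H2
  add 177.67.29.128/25 -> H1 at depth 25
  add 177.67.0.0/16 -> H3 at depth 16
  add 0.0.0.0/0 -> H0 at depth 0
  - 177.67.29.128/25 clear@25
  - 52.68.208.0/20 clear@20
  add 52.68.219.176/28 -> H2 at depth 28
  Q 52.68.219.178: descend 0011010001000100110110111011 ; hops seen [H0,H5,H3,H2] ; pick H2
  add 52.0.0.0/8 -> H1 at depth 8
  Q 52.0.115.80: descend 001101000 ; hops seen [H0,H1] ; pick H1
  add 52.0.0.0/8 -> H2 at depth 8
  Q 52.64.0.13: descend 0011010001000 ; hops seen [H0,H2,H5,H3] ; pick H3
  Q 177.67.29.140: descend 10110001010000110001110110001100 ; hops seen [H0,H3,H2] ; pick H2
  - 52.64.0.0/12 clear@12
  Q 52.0.0.137: descend 001101000 ; hops seen [H0,H2] ; pick H2
  Q 177.67.0.37: descend 1011000101000011000 ; hops seen [H0,H3] ; pick H3
  Q 52.0.82.110: descend 001101000 ; hops seen [H0,H2] ; pick H2
  Q 52.68.219.183: descend 0011010001000100110110111011 ; hops seen [H0,H2,H3,H2] ; pick H2
  add 52.0.0.0/6 -> H0 at depth 6
  - 177.67.0.0/16 clear@16
  Q 120.164.118.78: descend 0 ; hops seen [H0] ; pick H0
  add 52.68.219.0/24 -> H1 at depth 24
  add 177.64.0.0/12 -> H2 at depth 12
  add 52.0.0.0/8 -> H1 at depth 8
  - 52.68.219.176/28 clear@28

== LOOKUPS ==
["H1","H3","H2","H2","H1","H3","H2","H2","H3","H2","H2","H0"]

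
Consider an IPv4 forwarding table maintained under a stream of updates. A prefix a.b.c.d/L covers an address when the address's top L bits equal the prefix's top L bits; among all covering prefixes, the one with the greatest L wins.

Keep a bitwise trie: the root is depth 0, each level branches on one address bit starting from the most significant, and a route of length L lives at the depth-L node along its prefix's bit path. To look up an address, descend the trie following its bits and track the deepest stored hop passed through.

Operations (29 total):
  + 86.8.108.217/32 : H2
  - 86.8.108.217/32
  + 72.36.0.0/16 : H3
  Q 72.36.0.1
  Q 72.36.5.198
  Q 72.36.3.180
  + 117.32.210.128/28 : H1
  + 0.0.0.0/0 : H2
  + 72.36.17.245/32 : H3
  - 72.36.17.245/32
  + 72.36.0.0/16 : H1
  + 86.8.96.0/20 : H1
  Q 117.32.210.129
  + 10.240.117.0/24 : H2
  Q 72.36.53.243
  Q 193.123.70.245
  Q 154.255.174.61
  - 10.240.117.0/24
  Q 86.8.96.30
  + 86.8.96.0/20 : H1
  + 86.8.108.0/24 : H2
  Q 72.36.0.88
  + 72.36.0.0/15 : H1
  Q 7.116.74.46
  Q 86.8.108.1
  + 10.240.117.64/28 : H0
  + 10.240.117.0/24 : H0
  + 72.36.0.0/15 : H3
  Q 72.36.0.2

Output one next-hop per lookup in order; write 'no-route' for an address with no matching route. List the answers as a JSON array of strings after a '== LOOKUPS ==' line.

Trace:
  add 86.8.108.217/32 -> H2 at depth 32
  del 86.8.108.217/32 (clear depth 32)
  add 72.36.0.0/16 -> H3 at depth 16
  Q 72.36.0.1: descend 0100100000100100 ; hops seen [H3] ; pick H3
  Q 72.36.5.198: descend 0100100000100100 ; hops seen [H3] ; pick H3
  Q 72.36.3.180: descend 0100100000100100 ; hops seen [H3] ; pick H3
  add 117.32.210.128/28 -> H1 at depth 28
  add 0.0.0.0/0 -> H2 at depth 0
  add 72.36.17.245/32 -> H3 at depth 32
  del 72.36.17.245/32 (clear depth 32)
  add 72.36.0.0/16 -> H1 at depth 16
  add 86.8.96.0/20 -> H1 at depth 20
  Q 117.32.210.129: descend 0111010100100000110100101000 ; hops seen [H2,H1] ; pick H1
  add 10.240.117.0/24 -> H2 at depth 24
  Q 72.36.53.243: descend 010010000010010000 ; hops seen [H2,H1] ; pick H1
  Q 193.123.70.245: descend ε ; hops seen [H2] ; pick H2
  Q 154.255.174.61: descend ε ; hops seen [H2] ; pick H2
  del 10.240.117.0/24 (clear depth 24)
  Q 86.8.96.30: descend 01010110000010000110 ; hops seen [H2,H1] ; pick H1
  add 86.8.96.0/20 -> H1 at depth 20
  add 86.8.108.0/24 -> H2 at depth 24
  Q 72.36.0.88: descend 0100100000100100000 ; hops seen [H2,H1] ; pick H1
  add 72.36.0.0/15 -> H1 at depth 15
  Q 7.116.74.46: descend 0000 ; hops seen [H2] ; pick H2
  Q 86.8.108.1: descend 010101100000100001101100 ; hops seen [H2,H1,H2] ; pick H2
  add 10.240.117.64/28 -> H0 at depth 28
  add 10.240.117.0/24 -> H0 at depth 24
  add 72.36.0.0/15 -> H3 at depth 15
  Q 72.36.0.2: descend 0100100000100100000 ; hops seen [H2,H3,H1] ; pick H1

== LOOKUPS ==
["H3","H3","H3","H1","H1","H2","H2","H1","H1","H2","H2","H1"]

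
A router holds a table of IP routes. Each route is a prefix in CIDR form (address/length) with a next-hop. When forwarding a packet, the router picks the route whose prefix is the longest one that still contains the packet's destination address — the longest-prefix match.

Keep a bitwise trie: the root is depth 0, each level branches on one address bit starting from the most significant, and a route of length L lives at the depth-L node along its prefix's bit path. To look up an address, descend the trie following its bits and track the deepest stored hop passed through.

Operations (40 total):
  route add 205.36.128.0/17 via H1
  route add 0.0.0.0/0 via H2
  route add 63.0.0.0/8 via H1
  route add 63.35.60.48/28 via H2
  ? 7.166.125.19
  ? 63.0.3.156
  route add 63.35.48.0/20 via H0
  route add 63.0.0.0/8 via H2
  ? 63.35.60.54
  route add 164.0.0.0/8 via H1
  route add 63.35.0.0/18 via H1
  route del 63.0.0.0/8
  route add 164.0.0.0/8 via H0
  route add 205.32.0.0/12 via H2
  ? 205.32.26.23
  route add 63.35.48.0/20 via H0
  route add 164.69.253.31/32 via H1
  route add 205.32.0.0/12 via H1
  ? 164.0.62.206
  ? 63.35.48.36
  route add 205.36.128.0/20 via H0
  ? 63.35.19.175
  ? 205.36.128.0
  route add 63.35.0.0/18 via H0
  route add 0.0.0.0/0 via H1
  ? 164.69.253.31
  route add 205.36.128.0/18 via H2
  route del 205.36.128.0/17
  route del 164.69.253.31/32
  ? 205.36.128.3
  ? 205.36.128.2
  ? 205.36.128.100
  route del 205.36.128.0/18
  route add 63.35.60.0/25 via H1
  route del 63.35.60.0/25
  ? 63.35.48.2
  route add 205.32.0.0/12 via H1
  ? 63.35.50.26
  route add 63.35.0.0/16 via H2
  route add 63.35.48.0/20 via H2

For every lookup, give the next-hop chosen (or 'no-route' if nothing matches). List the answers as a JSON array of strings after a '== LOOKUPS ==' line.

Process each operation:
  add 205.36.128.0/17 -> H1 at depth 17
  add 0.0.0.0/0 -> H2 at depth 0
  add 63.0.0.0/8 -> H1 at depth 8
  add 63.35.60.48/28 -> H2 at depth 28
  ? 7.166.125.19  path d0:H2→d1:-→d2:-  best=H2
  ? 63.0.3.156  path d0:H2→d1:-→d2:-→d3:-→d4:-→d5:-→d6:-→d7:-→d8:H1→d9:-→d10:-  best=H1
  add 63.35.48.0/20 -> H0 at depth 20
  add 63.0.0.0/8 -> H2 at depth 8
  ? 63.35.60.54  path d0:H2→d1:-→d2:-→d3:-→d4:-→d5:-→d6:-→d7:-→d8:H2→d9:-→d10:-→d11:-→d12:-→d13:-→d14:-→d15:-→d16:-→d17:-→d18:-→d19:-→d20:H0→d21:-→d22:-→d23:-→d24:-→d25:-→d26:-→d27:-→d28:H2  best=H2
  add 164.0.0.0/8 -> H1 at depth 8
  add 63.35.0.0/18 -> H1 at depth 18
  del 63.0.0.0/8 (clear depth 8)
  add 164.0.0.0/8 -> H0 at depth 8
  add 205.32.0.0/12 -> H2 at depth 12
  ? 205.32.26.23  path d0:H2→d1:-→d2:-→d3:-→d4:-→d5:-→d6:-→d7:-→d8:-→d9:-→d10:-→d11:-→d12:H2→d13:-  best=H2
  add 63.35.48.0/20 -> H0 at depth 20
  add 164.69.253.31/32 -> H1 at depth 32
  add 205.32.0.0/12 -> H1 at depth 12
  ? 164.0.62.206  path d0:H2→d1:-→d2:-→d3:-→d4:-→d5:-→d6:-→d7:-→d8:H0→d9:-  best=H0
  ? 63.35.48.36  path d0:H2→d1:-→d2:-→d3:-→d4:-→d5:-→d6:-→d7:-→d8:-→d9:-→d10:-→d11:-→d12:-→d13:-→d14:-→d15:-→d16:-→d17:-→d18:H1→d19:-→d20:H0  best=H0
  add 205.36.128.0/20 -> H0 at depth 20
  ? 63.35.19.175  path d0:H2→d1:-→d2:-→d3:-→d4:-→d5:-→d6:-→d7:-→d8:-→d9:-→d10:-→d11:-→d12:-→d13:-→d14:-→d15:-→d16:-→d17:-→d18:H1  best=H1
  ? 205.36.128.0  path d0:H2→d1:-→d2:-→d3:-→d4:-→d5:-→d6:-→d7:-→d8:-→d9:-→d10:-→d11:-→d12:H1→d13:-→d14:-→d15:-→d16:-→d17:H1→d18:-→d19:-→d20:H0  best=H0
  add 63.35.0.0/18 -> H0 at depth 18
  add 0.0.0.0/0 -> H1 at depth 0
  ? 164.69.253.31  path d0:H1→d1:-→d2:-→d3:-→d4:-→d5:-→d6:-→d7:-→d8:H0→d9:-→d10:-→d11:-→d12:-→d13:-→d14:-→d15:-→d16:-→d17:-→d18:-→d19:-→d20:-→d21:-→d22:-→d23:-→d24:-→d25:-→d26:-→d27:-→d28:-→d29:-→d30:-→d31:-→d32:H1  best=H1
  add 205.36.128.0/18 -> H2 at depth 18
  del 205.36.128.0/17 (clear depth 17)
  del 164.69.253.31/32 (clear depth 32)
  ? 205.36.128.3  path d0:H1→d1:-→d2:-→d3:-→d4:-→d5:-→d6:-→d7:-→d8:-→d9:-→d10:-→d11:-→d12:H1→d13:-→d14:-→d15:-→d16:-→d17:-→d18:H2→d19:-→d20:H0  best=H0
  ? 205.36.128.2  path d0:H1→d1:-→d2:-→d3:-→d4:-→d5:-→d6:-→d7:-→d8:-→d9:-→d10:-→d11:-→d12:H1→d13:-→d14:-→d15:-→d16:-→d17:-→d18:H2→d19:-→d20:H0  best=H0
  ? 205.36.128.100  path d0:H1→d1:-→d2:-→d3:-→d4:-→d5:-→d6:-→d7:-→d8:-→d9:-→d10:-→d11:-→d12:H1→d13:-→d14:-→d15:-→d16:-→d17:-→d18:H2→d19:-→d20:H0  best=H0
  del 205.36.128.0/18 (clear depth 18)
  add 63.35.60.0/25 -> H1 at depth 25
  del 63.35.60.0/25 (clear depth 25)
  ? 63.35.48.2  path d0:H1→d1:-→d2:-→d3:-→d4:-→d5:-→d6:-→d7:-→d8:-→d9:-→d10:-→d11:-→d12:-→d13:-→d14:-→d15:-→d16:-→d17:-→d18:H0→d19:-→d20:H0  best=H0
  add 205.32.0.0/12 -> H1 at depth 12
  ? 63.35.50.26  path d0:H1→d1:-→d2:-→d3:-→d4:-→d5:-→d6:-→d7:-→d8:-→d9:-→d10:-→d11:-→d12:-→d13:-→d14:-→d15:-→d16:-→d17:-→d18:H0→d19:-→d20:H0  best=H0
  add 63.35.0.0/16 -> H2 at depth 16
  add 63.35.48.0/20 -> H2 at depth 20

== LOOKUPS ==
["H2","H1","H2","H2","H0","H0","H1","H0","H1","H0","H0","H0","H0","H0"]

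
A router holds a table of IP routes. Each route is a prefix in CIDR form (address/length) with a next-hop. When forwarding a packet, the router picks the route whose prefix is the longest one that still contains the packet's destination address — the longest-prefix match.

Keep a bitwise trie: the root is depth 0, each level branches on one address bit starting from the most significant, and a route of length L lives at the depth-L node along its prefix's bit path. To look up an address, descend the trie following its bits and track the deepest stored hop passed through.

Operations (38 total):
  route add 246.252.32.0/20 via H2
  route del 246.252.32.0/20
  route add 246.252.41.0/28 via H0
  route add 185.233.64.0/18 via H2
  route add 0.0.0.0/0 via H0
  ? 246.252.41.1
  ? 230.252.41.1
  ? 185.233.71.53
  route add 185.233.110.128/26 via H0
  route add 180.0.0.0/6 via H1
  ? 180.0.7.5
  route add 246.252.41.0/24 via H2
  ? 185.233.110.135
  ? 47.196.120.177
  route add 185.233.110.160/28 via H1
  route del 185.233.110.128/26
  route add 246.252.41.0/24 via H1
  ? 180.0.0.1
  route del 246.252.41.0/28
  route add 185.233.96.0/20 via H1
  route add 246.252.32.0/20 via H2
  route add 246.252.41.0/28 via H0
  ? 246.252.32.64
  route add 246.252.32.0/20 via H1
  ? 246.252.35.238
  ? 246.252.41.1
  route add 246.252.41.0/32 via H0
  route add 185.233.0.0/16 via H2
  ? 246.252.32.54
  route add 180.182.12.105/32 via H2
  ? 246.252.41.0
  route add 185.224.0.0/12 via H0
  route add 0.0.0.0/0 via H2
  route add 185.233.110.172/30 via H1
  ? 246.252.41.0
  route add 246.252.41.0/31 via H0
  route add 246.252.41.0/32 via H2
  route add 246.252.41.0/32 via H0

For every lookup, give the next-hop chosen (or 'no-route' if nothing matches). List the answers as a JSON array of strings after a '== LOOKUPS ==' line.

Process each operation:
  add 246.252.32.0/20 -> H2 at depth 20
  - 246.252.32.0/20 clear@20
  add 246.252.41.0/28 -> H0 at depth 28
  add 185.233.64.0/18 -> H2 at depth 18
  add 0.0.0.0/0 -> H0 at depth 0
  Q 246.252.41.1: descend 1111011011111100001010010000 ; hops seen [H0,H0] ; pick H0
  Q 230.252.41.1: descend 111 ; hops seen [H0] ; pick H0
  Q 185.233.71.53: descend 101110011110100101 ; hops seen [H0,H2] ; pick H2
  add 185.233.110.128/26 -> H0 at depth 26
  add 180.0.0.0/6 -> H1 at depth 6
  Q 180.0.7.5: descend 101101 ; hops seen [H0,H1] ; pick H1
  add 246.252.41.0/24 -> H2 at depth 24
  Q 185.233.110.135: descend 10111001111010010110111010 ; hops seen [H0,H2,H0] ; pick H0
  Q 47.196.120.177: descend ε ; hops seen [H0] ; pick H0
  add 185.233.110.160/28 -> H1 at depth 28
  - 185.233.110.128/26 clear@26
  add 246.252.41.0/24 -> H1 at depth 24
  Q 180.0.0.1: descend 101101 ; hops seen [H0,H1] ; pick H1
  - 246.252.41.0/28 clear@28
  add 185.233.96.0/20 -> H1 at depth 20
  add 246.252.32.0/20 -> H2 at depth 20
  add 246.252.41.0/28 -> H0 at depth 28
  Q 246.252.32.64: descend 11110110111111000010 ; hops seen [H0,H2] ; pick H2
  add 246.252.32.0/20 -> H1 at depth 20
  Q 246.252.35.238: descend 11110110111111000010 ; hops seen [H0,H1] ; pick H1
  Q 246.252.41.1: descend 1111011011111100001010010000 ; hops seen [H0,H1,H1,H0] ; pick H0
  add 246.252.41.0/32 -> H0 at depth 32
  add 185.233.0.0/16 -> H2 at depth 16
  Q 246.252.32.54: descend 11110110111111000010 ; hops seen [H0,H1] ; pick H1
  add 180.182.12.105/32 -> H2 at depth 32
  Q 246.252.41.0: descend 11110110111111000010100100000000 ; hops seen [H0,H1,H1,H0,H0] ; pick H0
  add 185.224.0.0/12 -> H0 at depth 12
  add 0.0.0.0/0 -> H2 at depth 0
  add 185.233.110.172/30 -> H1 at depth 30
  Q 246.252.41.0: descend 11110110111111000010100100000000 ; hops seen [H2,H1,H1,H0,H0] ; pick H0
  add 246.252.41.0/31 -> H0 at depth 31
  add 246.252.41.0/32 -> H2 at depth 32
  add 246.252.41.0/32 -> H0 at depth 32

== LOOKUPS ==
["H0","H0","H2","H1","H0","H0","H1","H2","H1","H0","H1","H0","H0"]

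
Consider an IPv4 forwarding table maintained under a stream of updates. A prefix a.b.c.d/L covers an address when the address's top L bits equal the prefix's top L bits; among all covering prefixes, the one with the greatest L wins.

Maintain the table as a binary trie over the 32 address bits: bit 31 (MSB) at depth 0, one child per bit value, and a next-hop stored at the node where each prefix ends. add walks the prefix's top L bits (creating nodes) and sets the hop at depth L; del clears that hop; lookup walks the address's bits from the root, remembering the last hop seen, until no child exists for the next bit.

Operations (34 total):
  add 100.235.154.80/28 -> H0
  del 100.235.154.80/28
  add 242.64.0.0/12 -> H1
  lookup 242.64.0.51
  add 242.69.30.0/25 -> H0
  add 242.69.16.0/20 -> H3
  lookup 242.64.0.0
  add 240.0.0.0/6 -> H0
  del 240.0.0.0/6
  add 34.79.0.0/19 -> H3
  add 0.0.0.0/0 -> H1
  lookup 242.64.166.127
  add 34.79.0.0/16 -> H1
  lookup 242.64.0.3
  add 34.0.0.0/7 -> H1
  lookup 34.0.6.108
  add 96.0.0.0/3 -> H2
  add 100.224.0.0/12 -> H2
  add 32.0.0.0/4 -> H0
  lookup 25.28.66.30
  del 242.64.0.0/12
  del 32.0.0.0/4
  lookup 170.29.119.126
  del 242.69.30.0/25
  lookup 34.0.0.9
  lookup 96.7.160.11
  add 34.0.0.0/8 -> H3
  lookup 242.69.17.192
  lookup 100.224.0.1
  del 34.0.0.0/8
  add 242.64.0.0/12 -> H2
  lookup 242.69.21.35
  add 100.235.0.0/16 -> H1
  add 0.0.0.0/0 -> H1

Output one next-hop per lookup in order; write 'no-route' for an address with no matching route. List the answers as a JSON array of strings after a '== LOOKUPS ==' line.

Process each operation:
  + 100.235.154.80/28 (H0) depth=28
  del 100.235.154.80/28 (clear depth 28)
  + 242.64.0.0/12 (H1) depth=12
  lookup 242.64.0.51: bits 111100100100 walk d0:-→d1:-→d2:-→d3:-→d4:-→d5:-→d6:-→d7:-→d8:-→d9:-→d10:-→d11:-→d12:H1 -> H1
  + 242.69.30.0/25 (H0) depth=25
  + 242.69.16.0/20 (H3) depth=20
  lookup 242.64.0.0: bits 1111001001000 walk d0:-→d1:-→d2:-→d3:-→d4:-→d5:-→d6:-→d7:-→d8:-→d9:-→d10:-→d11:-→d12:H1→d13:- -> H1
  + 240.0.0.0/6 (H0) depth=6
  del 240.0.0.0/6 (clear depth 6)
  + 34.79.0.0/19 (H3) depth=19
  + 0.0.0.0/0 (H1) depth=0
  lookup 242.64.166.127: bits 1111001001000 walk d0:H1→d1:-→d2:-→d3:-→d4:-→d5:-→d6:-→d7:-→d8:-→d9:-→d10:-→d11:-→d12:H1→d13:- -> H1
  + 34.79.0.0/16 (H1) depth=16
  lookup 242.64.0.3: bits 1111001001000 walk d0:H1→d1:-→d2:-→d3:-→d4:-→d5:-→d6:-→d7:-→d8:-→d9:-→d10:-→d11:-→d12:H1→d13:- -> H1
  + 34.0.0.0/7 (H1) depth=7
  lookup 34.0.6.108: bits 001000100 walk d0:H1→d1:-→d2:-→d3:-→d4:-→d5:-→d6:-→d7:H1→d8:-→d9:- -> H1
  + 96.0.0.0/3 (H2) depth=3
  + 100.224.0.0/12 (H2) depth=12
  + 32.0.0.0/4 (H0) depth=4
  lookup 25.28.66.30: bits 00 walk d0:H1→d1:-→d2:- -> H1
  del 242.64.0.0/12 (clear depth 12)
  del 32.0.0.0/4 (clear depth 4)
  lookup 170.29.119.126: bits 1 walk d0:H1→d1:- -> H1
  del 242.69.30.0/25 (clear depth 25)
  lookup 34.0.0.9: bits 001000100 walk d0:H1→d1:-→d2:-→d3:-→d4:-→d5:-→d6:-→d7:H1→d8:-→d9:- -> H1
  lookup 96.7.160.11: bits 01100 walk d0:H1→d1:-→d2:-→d3:H2→d4:-→d5:- -> H2
  + 34.0.0.0/8 (H3) depth=8
  lookup 242.69.17.192: bits 11110010010001010001 walk d0:H1→d1:-→d2:-→d3:-→d4:-→d5:-→d6:-→d7:-→d8:-→d9:-→d10:-→d11:-→d12:-→d13:-→d14:-→d15:-→d16:-→d17:-→d18:-→d19:-→d20:H3 -> H3
  lookup 100.224.0.1: bits 011001001110 walk d0:H1→d1:-→d2:-→d3:H2→d4:-→d5:-→d6:-→d7:-→d8:-→d9:-→d10:-→d11:-→d12:H2 -> H2
  del 34.0.0.0/8 (clear depth 8)
  + 242.64.0.0/12 (H2) depth=12
  lookup 242.69.21.35: bits 11110010010001010001 walk d0:H1→d1:-→d2:-→d3:-→d4:-→d5:-→d6:-→d7:-→d8:-→d9:-→d10:-→d11:-→d12:H2→d13:-→d14:-→d15:-→d16:-→d17:-→d18:-→d19:-→d20:H3 -> H3
  + 100.235.0.0/16 (H1) depth=16
  + 0.0.0.0/0 (H1) depth=0

== LOOKUPS ==
["H1","H1","H1","H1","H1","H1","H1","H1","H2","H3","H2","H3"]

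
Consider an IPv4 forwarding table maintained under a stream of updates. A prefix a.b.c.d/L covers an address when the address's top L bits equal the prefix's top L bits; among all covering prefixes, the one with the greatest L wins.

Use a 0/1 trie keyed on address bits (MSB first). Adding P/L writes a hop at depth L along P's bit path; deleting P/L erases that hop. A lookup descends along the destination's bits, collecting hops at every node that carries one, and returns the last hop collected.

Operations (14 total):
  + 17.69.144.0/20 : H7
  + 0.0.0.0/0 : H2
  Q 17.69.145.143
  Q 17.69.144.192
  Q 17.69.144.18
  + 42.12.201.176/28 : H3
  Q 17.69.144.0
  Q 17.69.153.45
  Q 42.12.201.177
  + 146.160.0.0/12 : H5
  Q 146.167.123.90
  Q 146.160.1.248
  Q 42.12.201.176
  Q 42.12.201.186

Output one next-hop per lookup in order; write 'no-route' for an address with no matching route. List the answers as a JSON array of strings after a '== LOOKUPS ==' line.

Process each operation:
  + 17.69.144.0/20 (H7) depth=20
  + 0.0.0.0/0 (H2) depth=0
  ? 17.69.145.143  path d0:H2→d1:-→d2:-→d3:-→d4:-→d5:-→d6:-→d7:-→d8:-→d9:-→d10:-→d11:-→d12:-→d13:-→d14:-→d15:-→d16:-→d17:-→d18:-→d19:-→d20:H7  best=H7
  ? 17.69.144.192  path d0:H2→d1:-→d2:-→d3:-→d4:-→d5:-→d6:-→d7:-→d8:-→d9:-→d10:-→d11:-→d12:-→d13:-→d14:-→d15:-→d16:-→d17:-→d18:-→d19:-→d20:H7  best=H7
  ? 17.69.144.18  path d0:H2→d1:-→d2:-→d3:-→d4:-→d5:-→d6:-→d7:-→d8:-→d9:-→d10:-→d11:-→d12:-→d13:-→d14:-→d15:-→d16:-→d17:-→d18:-→d19:-→d20:H7  best=H7
  + 42.12.201.176/28 (H3) depth=28
  ? 17.69.144.0  path d0:H2→d1:-→d2:-→d3:-→d4:-→d5:-→d6:-→d7:-→d8:-→d9:-→d10:-→d11:-→d12:-→d13:-→d14:-→d15:-→d16:-→d17:-→d18:-→d19:-→d20:H7  best=H7
  ? 17.69.153.45  path d0:H2→d1:-→d2:-→d3:-→d4:-→d5:-→d6:-→d7:-→d8:-→d9:-→d10:-→d11:-→d12:-→d13:-→d14:-→d15:-→d16:-→d17:-→d18:-→d19:-→d20:H7  best=H7
  ? 42.12.201.177  path d0:H2→d1:-→d2:-→d3:-→d4:-→d5:-→d6:-→d7:-→d8:-→d9:-→d10:-→d11:-→d12:-→d13:-→d14:-→d15:-→d16:-→d17:-→d18:-→d19:-→d20:-→d21:-→d22:-→d23:-→d24:-→d25:-→d26:-→d27:-→d28:H3  best=H3
  + 146.160.0.0/12 (H5) depth=12
  ? 146.167.123.90  path d0:H2→d1:-→d2:-→d3:-→d4:-→d5:-→d6:-→d7:-→d8:-→d9:-→d10:-→d11:-→d12:H5  best=H5
  ? 146.160.1.248  path d0:H2→d1:-→d2:-→d3:-→d4:-→d5:-→d6:-→d7:-→d8:-→d9:-→d10:-→d11:-→d12:H5  best=H5
  ? 42.12.201.176  path d0:H2→d1:-→d2:-→d3:-→d4:-→d5:-→d6:-→d7:-→d8:-→d9:-→d10:-→d11:-→d12:-→d13:-→d14:-→d15:-→d16:-→d17:-→d18:-→d19:-→d20:-→d21:-→d22:-→d23:-→d24:-→d25:-→d26:-→d27:-→d28:H3  best=H3
  ? 42.12.201.186  path d0:H2→d1:-→d2:-→d3:-→d4:-→d5:-→d6:-→d7:-→d8:-→d9:-→d10:-→d11:-→d12:-→d13:-→d14:-→d15:-→d16:-→d17:-→d18:-→d19:-→d20:-→d21:-→d22:-→d23:-→d24:-→d25:-→d26:-→d27:-→d28:H3  best=H3

== LOOKUPS ==
["H7","H7","H7","H7","H7","H3","H5","H5","H3","H3"]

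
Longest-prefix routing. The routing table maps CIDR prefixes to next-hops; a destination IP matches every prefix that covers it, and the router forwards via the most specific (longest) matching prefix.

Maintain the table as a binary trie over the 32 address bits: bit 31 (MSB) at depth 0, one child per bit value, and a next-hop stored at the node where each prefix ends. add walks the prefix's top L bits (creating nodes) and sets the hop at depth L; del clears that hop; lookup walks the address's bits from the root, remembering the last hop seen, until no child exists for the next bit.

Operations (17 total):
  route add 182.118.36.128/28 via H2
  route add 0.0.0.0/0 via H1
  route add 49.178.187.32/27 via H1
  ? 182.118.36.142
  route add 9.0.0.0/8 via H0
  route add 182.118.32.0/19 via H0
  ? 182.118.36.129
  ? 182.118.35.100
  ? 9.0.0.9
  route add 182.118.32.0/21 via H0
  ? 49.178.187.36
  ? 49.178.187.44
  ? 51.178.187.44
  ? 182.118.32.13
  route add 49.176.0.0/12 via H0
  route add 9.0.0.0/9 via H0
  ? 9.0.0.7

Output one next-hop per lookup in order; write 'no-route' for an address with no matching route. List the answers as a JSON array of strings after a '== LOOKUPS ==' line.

Apply in order:
  + 182.118.36.128/28 (H2) depth=28
  + 0.0.0.0/0 (H1) depth=0
  + 49.178.187.32/27 (H1) depth=27
  Q 182.118.36.142: descend 1011011001110110001001001000 ; hops seen [H1,H2] ; pick H2
  + 9.0.0.0/8 (H0) depth=8
  + 182.118.32.0/19 (H0) depth=19
  Q 182.118.36.129: descend 1011011001110110001001001000 ; hops seen [H1,H0,H2] ; pick H2
  Q 182.118.35.100: descend 101101100111011000100 ; hops seen [H1,H0] ; pick H0
  Q 9.0.0.9: descend 00001001 ; hops seen [H1,H0] ; pick H0
  + 182.118.32.0/21 (H0) depth=21
  Q 49.178.187.36: descend 001100011011001010111011001 ; hops seen [H1,H1] ; pick H1
  Q 49.178.187.44: descend 001100011011001010111011001 ; hops seen [H1,H1] ; pick H1
  Q 51.178.187.44: descend 001100 ; hops seen [H1] ; pick H1
  Q 182.118.32.13: descend 101101100111011000100 ; hops seen [H1,H0,H0] ; pick H0
  + 49.176.0.0/12 (H0) depth=12
  + 9.0.0.0/9 (H0) depth=9
  Q 9.0.0.7: descend 000010010 ; hops seen [H1,H0,H0] ; pick H0

== LOOKUPS ==
["H2","H2","H0","H0","H1","H1","H1","H0","H0"]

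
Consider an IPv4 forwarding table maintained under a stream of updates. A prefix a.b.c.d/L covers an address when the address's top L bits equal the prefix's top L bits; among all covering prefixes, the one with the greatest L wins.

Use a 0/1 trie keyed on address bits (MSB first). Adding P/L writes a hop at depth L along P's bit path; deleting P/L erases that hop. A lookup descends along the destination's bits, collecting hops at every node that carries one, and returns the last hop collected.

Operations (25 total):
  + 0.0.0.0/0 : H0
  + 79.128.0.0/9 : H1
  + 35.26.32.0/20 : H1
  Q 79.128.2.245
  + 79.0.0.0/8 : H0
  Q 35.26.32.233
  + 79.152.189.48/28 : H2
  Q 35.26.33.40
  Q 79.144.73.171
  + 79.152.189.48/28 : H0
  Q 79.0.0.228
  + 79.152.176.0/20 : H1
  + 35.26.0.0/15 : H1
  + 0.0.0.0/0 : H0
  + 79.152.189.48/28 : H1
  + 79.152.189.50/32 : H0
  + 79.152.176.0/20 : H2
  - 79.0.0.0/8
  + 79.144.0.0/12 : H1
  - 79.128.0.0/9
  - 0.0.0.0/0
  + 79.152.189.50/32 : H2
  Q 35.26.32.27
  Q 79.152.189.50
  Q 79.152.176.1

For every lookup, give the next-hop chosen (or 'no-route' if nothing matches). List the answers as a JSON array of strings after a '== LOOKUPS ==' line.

Trace:
  add 0.0.0.0/0 -> H0 at depth 0
  add 79.128.0.0/9 -> H1 at depth 9
  add 35.26.32.0/20 -> H1 at depth 20
  ? 79.128.2.245  path d0:H0→d1:-→d2:-→d3:-→d4:-→d5:-→d6:-→d7:-→d8:-→d9:H1  best=H1
  add 79.0.0.0/8 -> H0 at depth 8
  ? 35.26.32.233  path d0:H0→d1:-→d2:-→d3:-→d4:-→d5:-→d6:-→d7:-→d8:-→d9:-→d10:-→d11:-→d12:-→d13:-→d14:-→d15:-→d16:-→d17:-→d18:-→d19:-→d20:H1  best=H1
  add 79.152.189.48/28 -> H2 at depth 28
  ? 35.26.33.40  path d0:H0→d1:-→d2:-→d3:-→d4:-→d5:-→d6:-→d7:-→d8:-→d9:-→d10:-→d11:-→d12:-→d13:-→d14:-→d15:-→d16:-→d17:-→d18:-→d19:-→d20:H1  best=H1
  ? 79.144.73.171  path d0:H0→d1:-→d2:-→d3:-→d4:-→d5:-→d6:-→d7:-→d8:H0→d9:H1→d10:-→d11:-→d12:-  best=H1
  add 79.152.189.48/28 -> H0 at depth 28
  ? 79.0.0.228  path d0:H0→d1:-→d2:-→d3:-→d4:-→d5:-→d6:-→d7:-→d8:H0  best=H0
  add 79.152.176.0/20 -> H1 at depth 20
  add 35.26.0.0/15 -> H1 at depth 15
  add 0.0.0.0/0 -> H0 at depth 0
  add 79.152.189.48/28 -> H1 at depth 28
  add 79.152.189.50/32 -> H0 at depth 32
  add 79.152.176.0/20 -> H2 at depth 20
  - 79.0.0.0/8 clear@8
  add 79.144.0.0/12 -> H1 at depth 12
  - 79.128.0.0/9 clear@9
  - 0.0.0.0/0 clear@0
  add 79.152.189.50/32 -> H2 at depth 32
  ? 35.26.32.27  path d0:-→d1:-→d2:-→d3:-→d4:-→d5:-→d6:-→d7:-→d8:-→d9:-→d10:-→d11:-→d12:-→d13:-→d14:-→d15:H1→d16:-→d17:-→d18:-→d19:-→d20:H1  best=H1
  ? 79.152.189.50  path d0:-→d1:-→d2:-→d3:-→d4:-→d5:-→d6:-→d7:-→d8:-→d9:-→d10:-→d11:-→d12:H1→d13:-→d14:-→d15:-→d16:-→d17:-→d18:-→d19:-→d20:H2→d21:-→d22:-→d23:-→d24:-→d25:-→d26:-→d27:-→d28:H1→d29:-→d30:-→d31:-→d32:H2  best=H2
  ? 79.152.176.1  path d0:-→d1:-→d2:-→d3:-→d4:-→d5:-→d6:-→d7:-→d8:-→d9:-→d10:-→d11:-→d12:H1→d13:-→d14:-→d15:-→d16:-→d17:-→d18:-→d19:-→d20:H2  best=H2

== LOOKUPS ==
["H1","H1","H1","H1","H0","H1","H2","H2"]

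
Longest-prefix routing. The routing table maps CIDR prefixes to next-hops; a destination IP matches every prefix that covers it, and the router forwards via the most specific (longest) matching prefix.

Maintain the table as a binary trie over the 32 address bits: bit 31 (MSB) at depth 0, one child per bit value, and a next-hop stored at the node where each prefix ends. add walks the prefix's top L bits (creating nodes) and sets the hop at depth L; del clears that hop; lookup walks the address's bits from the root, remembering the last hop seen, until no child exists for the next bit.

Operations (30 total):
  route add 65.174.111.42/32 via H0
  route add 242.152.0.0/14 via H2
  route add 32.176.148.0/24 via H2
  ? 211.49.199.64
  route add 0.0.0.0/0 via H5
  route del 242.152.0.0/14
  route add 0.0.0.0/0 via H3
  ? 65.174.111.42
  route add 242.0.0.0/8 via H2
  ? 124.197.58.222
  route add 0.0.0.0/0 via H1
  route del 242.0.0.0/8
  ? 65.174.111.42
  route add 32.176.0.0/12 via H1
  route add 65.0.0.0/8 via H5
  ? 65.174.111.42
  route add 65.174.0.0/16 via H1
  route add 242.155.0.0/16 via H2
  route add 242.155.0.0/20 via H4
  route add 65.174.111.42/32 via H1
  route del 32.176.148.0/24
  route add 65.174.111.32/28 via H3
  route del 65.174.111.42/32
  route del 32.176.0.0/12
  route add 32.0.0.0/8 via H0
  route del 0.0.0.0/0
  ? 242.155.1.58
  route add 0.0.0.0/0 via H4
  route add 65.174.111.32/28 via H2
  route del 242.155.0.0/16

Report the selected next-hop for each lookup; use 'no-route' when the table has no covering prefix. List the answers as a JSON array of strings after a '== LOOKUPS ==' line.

Apply in order:
  + 65.174.111.42/32 (H0) depth=32
  + 242.152.0.0/14 (H2) depth=14
  + 32.176.148.0/24 (H2) depth=24
  Q 211.49.199.64: descend 11 ; hops seen [∅] ; pick no-route
  + 0.0.0.0/0 (H5) depth=0
  del 242.152.0.0/14 (clear depth 14)
  + 0.0.0.0/0 (H3) depth=0
  Q 65.174.111.42: descend 01000001101011100110111100101010 ; hops seen [H3,H0] ; pick H0
  + 242.0.0.0/8 (H2) depth=8
  Q 124.197.58.222: descend 01 ; hops seen [H3] ; pick H3
  + 0.0.0.0/0 (H1) depth=0
  del 242.0.0.0/8 (clear depth 8)
  Q 65.174.111.42: descend 01000001101011100110111100101010 ; hops seen [H1,H0] ; pick H0
  + 32.176.0.0/12 (H1) depth=12
  + 65.0.0.0/8 (H5) depth=8
  Q 65.174.111.42: descend 01000001101011100110111100101010 ; hops seen [H1,H5,H0] ; pick H0
  + 65.174.0.0/16 (H1) depth=16
  + 242.155.0.0/16 (H2) depth=16
  + 242.155.0.0/20 (H4) depth=20
  + 65.174.111.42/32 (H1) depth=32
  del 32.176.148.0/24 (clear depth 24)
  + 65.174.111.32/28 (H3) depth=28
  del 65.174.111.42/32 (clear depth 32)
  del 32.176.0.0/12 (clear depth 12)
  + 32.0.0.0/8 (H0) depth=8
  del 0.0.0.0/0 (clear depth 0)
  Q 242.155.1.58: descend 11110010100110110000 ; hops seen [H2,H4] ; pick H4
  + 0.0.0.0/0 (H4) depth=0
  + 65.174.111.32/28 (H2) depth=28
  del 242.155.0.0/16 (clear depth 16)

== LOOKUPS ==
["no-route","H0","H3","H0","H0","H4"]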